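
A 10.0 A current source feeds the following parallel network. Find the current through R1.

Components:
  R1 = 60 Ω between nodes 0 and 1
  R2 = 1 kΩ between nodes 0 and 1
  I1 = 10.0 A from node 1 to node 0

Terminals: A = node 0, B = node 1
All resistors sit directly between nodes 0 and 1, so they are in parallel and share one voltage V; the full source current 10 A splits among them.
1/R_par = 1/60 + 1/1000 = 0.01767 S  =>  R_par = 56.6 Ω
V = I × R_par = 10 × 56.6 = 566 V
I_R1 = V/R1 = 566/60 = 9.434 A

Final answer: 9.434 A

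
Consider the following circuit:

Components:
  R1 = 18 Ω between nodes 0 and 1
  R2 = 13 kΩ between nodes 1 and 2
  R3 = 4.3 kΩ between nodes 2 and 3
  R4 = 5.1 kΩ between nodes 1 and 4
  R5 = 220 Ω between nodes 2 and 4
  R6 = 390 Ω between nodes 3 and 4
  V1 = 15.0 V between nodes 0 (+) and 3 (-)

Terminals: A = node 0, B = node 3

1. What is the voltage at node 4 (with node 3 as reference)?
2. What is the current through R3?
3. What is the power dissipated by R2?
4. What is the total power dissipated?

Nodal analysis, taking node 3 as the 0 V reference.
Source V1 fixes V_0 = 15 V.
KCL at each unknown node (sum of currents leaving = 0; resistances in Ω):
  Node 1: (V_1 - 15)/18 + (V_1 - V_2)/13000 + (V_1 - V_4)/5100 = 0
  Node 2: (V_2 - V_1)/13000 + (V_2 - 0)/4300 + (V_2 - V_4)/220 = 0
  Node 4: (V_4 - V_1)/5100 + (V_4 - V_2)/220 + (V_4 - 0)/390 = 0
Collecting terms (coefficients in siemens):
  0.05583·V_1 - 0.00007692·V_2 - 0.0001961·V_4 = 0.8333
  0.004855·V_2 - 0.00007692·V_1 - 0.004545·V_4 = 0
  0.007306·V_4 - 0.0001961·V_1 - 0.004545·V_2 = 0
Solving these 3 simultaneous equations (Gaussian elimination) gives:
  V_1 = 14.93 V, V_2 = 1.466 V, V_4 = 1.313 V
Part 1:
  Read off the nodal solution: V_4 = 1.313 V
Part 2:
  I_R3 = (V_2 - V_3)/R3 = (1.466 - 0)/4300 = 0.0003408 A
  Magnitude: I_R3 = 0.0003408 A
Part 3:
  I_R2 = (V_1 - V_2)/R2 = (14.93 - 1.466)/13000 = 0.001036 A
  P_R2 = I_R2² × R2 = (0.001036)² × 13000 = 0.01395 W
Part 4:
  Power in each resistor, P = (ΔV)²/R:
    P_R1 = (15 - 14.93)²/18 = 0.0002473 W
    P_R2 = (14.93 - 1.466)²/13000 = 0.01395 W
    P_R3 = (1.466 - 0)²/4300 = 0.0004995 W
    P_R4 = (14.93 - 1.313)²/5100 = 0.03638 W
    P_R5 = (1.466 - 1.313)²/220 = 0.0001063 W
    P_R6 = (0 - 1.313)²/390 = 0.004418 W
  P_total = P_R1 + P_R2 + P_R3 + P_R4 + P_R5 + P_R6 = 0.0556 W

Final answers:
1. V_4 = 1.313 V
2. I_R3 = 0.0003408 A
3. P_R2 = 0.01395 W
4. P_total = 0.0556 W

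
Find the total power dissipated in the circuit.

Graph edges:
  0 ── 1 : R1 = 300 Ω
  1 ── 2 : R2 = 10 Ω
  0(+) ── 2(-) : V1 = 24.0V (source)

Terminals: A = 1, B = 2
Nodal analysis, taking node 2 as the 0 V reference.
Source V1 fixes V_0 = 24 V.
KCL at each unknown node (sum of currents leaving = 0; resistances in Ω):
  Node 1: (V_1 - 24)/300 + (V_1 - 0)/10 = 0
Collecting terms: 0.1033 × V_1 = 0.08  =>  V_1 = 0.7742 V
Power in each resistor, P = (ΔV)²/R:
  P_R1 = (24 - 0.7742)²/300 = 1.798 W
  P_R2 = (0.7742 - 0)²/10 = 0.05994 W
P_total = P_R1 + P_R2 = 1.858 W

Final answer: 1.858 W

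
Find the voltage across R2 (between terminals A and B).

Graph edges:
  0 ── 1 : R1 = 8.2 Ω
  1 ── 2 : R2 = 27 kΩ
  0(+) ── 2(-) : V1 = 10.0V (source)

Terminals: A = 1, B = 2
R1 and R2 are in series across V1 (node 0 → node 1 → node 2), and the output A–B is taken across R2, so this is a voltage divider.
Series current: I = V1/(R1 + R2) = 10/(8.2 + 27000) = 10/27010 = 0.0003703 A
V_R2 = I × R2 = V1 × R2/(R1 + R2) = 10 × 27000/27010 = 9.997 V

Final answer: 9.997 V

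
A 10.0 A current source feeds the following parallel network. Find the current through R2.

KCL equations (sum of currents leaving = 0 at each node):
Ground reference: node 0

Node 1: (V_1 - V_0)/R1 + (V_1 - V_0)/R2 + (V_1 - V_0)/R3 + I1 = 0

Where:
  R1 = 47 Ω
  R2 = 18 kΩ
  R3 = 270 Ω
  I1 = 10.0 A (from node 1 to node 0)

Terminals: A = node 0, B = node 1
All resistors sit directly between nodes 0 and 1, so they are in parallel and share one voltage V; the full source current 10 A splits among them.
1/R_par = 1/47 + 1/18000 + 1/270 = 0.02504 S  =>  R_par = 39.94 Ω
V = I × R_par = 10 × 39.94 = 399.4 V
I_R2 = V/R2 = 399.4/18000 = 0.02219 A

Final answer: 0.02219 A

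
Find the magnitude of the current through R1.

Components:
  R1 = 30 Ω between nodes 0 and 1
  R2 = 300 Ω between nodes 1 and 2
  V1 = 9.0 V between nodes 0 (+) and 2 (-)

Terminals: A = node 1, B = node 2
Nodal analysis, taking node 2 as the 0 V reference.
Source V1 fixes V_0 = 9 V.
KCL at each unknown node (sum of currents leaving = 0; resistances in Ω):
  Node 1: (V_1 - 9)/30 + (V_1 - 0)/300 = 0
Collecting terms: 0.03667 × V_1 = 0.3  =>  V_1 = 8.182 V
I_R1 = (V_0 - V_1)/R1 = (9 - 8.182)/30 = 0.02727 A
|I_R1| = 0.02727 A

Final answer: |I_R1| = 0.02727 A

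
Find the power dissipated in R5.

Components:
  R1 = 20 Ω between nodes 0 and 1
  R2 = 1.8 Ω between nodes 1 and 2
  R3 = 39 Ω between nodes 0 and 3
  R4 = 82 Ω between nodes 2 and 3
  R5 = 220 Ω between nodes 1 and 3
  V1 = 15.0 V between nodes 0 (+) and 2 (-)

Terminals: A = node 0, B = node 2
Nodal analysis, taking node 2 as the 0 V reference.
Source V1 fixes V_0 = 15 V.
KCL at each unknown node (sum of currents leaving = 0; resistances in Ω):
  Node 1: (V_1 - 15)/20 + (V_1 - 0)/1.8 + (V_1 - V_3)/220 = 0
  Node 3: (V_3 - 15)/39 + (V_3 - 0)/82 + (V_3 - V_1)/220 = 0
Collecting terms (coefficients in siemens):
  0.6101·V_1 - 0.004545·V_3 = 0.75
  0.04238·V_3 - 0.004545·V_1 = 0.3846
Determinant D = (0.6101)(0.04238) - (-0.004545)(-0.004545) = 0.02584
V_1 = [(0.75)(0.04238) - (-0.004545)(0.3846)]/D = 1.298 V
V_3 = [(0.6101)(0.3846) - (0.75)(-0.004545)]/D = 9.214 V
I_R5 = (V_1 - V_3)/R5 = (1.298 - 9.214)/220 = -0.03598 A
P_R5 = I_R5² × R5 = (-0.03598)² × 220 = 0.2849 W

Final answer: 0.2849 W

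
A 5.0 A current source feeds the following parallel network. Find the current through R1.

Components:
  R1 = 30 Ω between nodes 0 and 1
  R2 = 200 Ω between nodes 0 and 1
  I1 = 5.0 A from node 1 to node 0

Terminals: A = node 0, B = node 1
All resistors sit directly between nodes 0 and 1, so they are in parallel and share one voltage V; the full source current 5 A splits among them.
1/R_par = 1/30 + 1/200 = 0.03833 S  =>  R_par = 26.09 Ω
V = I × R_par = 5 × 26.09 = 130.4 V
I_R1 = V/R1 = 130.4/30 = 4.348 A

Final answer: 4.348 A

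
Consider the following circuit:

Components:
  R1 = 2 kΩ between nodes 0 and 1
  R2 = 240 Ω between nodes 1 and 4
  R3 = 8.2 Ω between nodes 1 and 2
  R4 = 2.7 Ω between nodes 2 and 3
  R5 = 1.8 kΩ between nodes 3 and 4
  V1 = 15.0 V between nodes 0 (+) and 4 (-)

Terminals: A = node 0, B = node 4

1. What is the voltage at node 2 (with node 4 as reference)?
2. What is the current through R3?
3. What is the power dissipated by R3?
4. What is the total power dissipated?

Nodal analysis, taking node 4 as the 0 V reference.
Source V1 fixes V_0 = 15 V.
KCL at each unknown node (sum of currents leaving = 0; resistances in Ω):
  Node 1: (V_1 - 15)/2000 + (V_1 - 0)/240 + (V_1 - V_2)/8.2 = 0
  Node 2: (V_2 - V_1)/8.2 + (V_2 - V_3)/2.7 = 0
  Node 3: (V_3 - V_2)/2.7 + (V_3 - 0)/1800 = 0
Collecting terms (coefficients in siemens):
  0.1266·V_1 - 0.122·V_2 = 0.0075
  0.4923·V_2 - 0.122·V_1 - 0.3704·V_3 = 0
  0.3709·V_3 - 0.3704·V_2 = 0
Solving these 3 simultaneous equations (Gaussian elimination) gives:
  V_1 = 1.437 V, V_2 = 1.431 V, V_3 = 1.428 V
Part 1:
  Read off the nodal solution: V_2 = 1.431 V
Part 2:
  I_R3 = (V_1 - V_2)/R3 = (1.437 - 1.431)/8.2 = 0.0007936 A
  Magnitude: I_R3 = 0.0007936 A
Part 3:
  I_R3 = (V_1 - V_2)/R3 = (1.437 - 1.431)/8.2 = 0.0007936 A
  P_R3 = I_R3² × R3 = (0.0007936)² × 8.2 = 0.000005164 W
Part 4:
  Power in each resistor, P = (ΔV)²/R:
    P_R1 = (15 - 1.437)²/2000 = 0.09198 W
    P_R2 = (1.437 - 0)²/240 = 0.008605 W
    P_R3 = (1.437 - 1.431)²/8.2 = 0.000005164 W
    P_R4 = (1.431 - 1.428)²/2.7 = 0.0000017 W
    P_R5 = (1.428 - 0)²/1800 = 0.001134 W
  P_total = P_R1 + P_R2 + P_R3 + P_R4 + P_R5 = 0.1017 W

Final answers:
1. V_2 = 1.431 V
2. I_R3 = 0.0007936 A
3. P_R3 = 5.164e-06 W
4. P_total = 0.1017 W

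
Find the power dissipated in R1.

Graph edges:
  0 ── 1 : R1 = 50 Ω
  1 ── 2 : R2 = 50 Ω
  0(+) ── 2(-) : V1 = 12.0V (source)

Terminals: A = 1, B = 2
Nodal analysis, taking node 2 as the 0 V reference.
Source V1 fixes V_0 = 12 V.
KCL at each unknown node (sum of currents leaving = 0; resistances in Ω):
  Node 1: (V_1 - 12)/50 + (V_1 - 0)/50 = 0
Collecting terms: 0.04 × V_1 = 0.24  =>  V_1 = 6 V
I_R1 = (V_0 - V_1)/R1 = (12 - 6)/50 = 0.12 A
P_R1 = I_R1² × R1 = (0.12)² × 50 = 0.72 W

Final answer: 0.72 W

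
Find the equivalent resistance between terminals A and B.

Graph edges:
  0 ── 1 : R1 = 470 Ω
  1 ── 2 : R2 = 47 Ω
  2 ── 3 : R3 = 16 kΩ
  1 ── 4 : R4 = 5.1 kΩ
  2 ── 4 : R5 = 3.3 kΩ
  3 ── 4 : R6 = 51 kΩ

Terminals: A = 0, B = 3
The network is not a plain series/parallel combination. Inject a 1 A test current into terminal A (node 0) and return it from terminal B (node 3); then R_eq = V_A / (1 A).
Nodal analysis, taking node 3 as the 0 V reference.
Current source I_test pushes 1 A into node 0 and draws it out of node 3.
KCL at each unknown node (sum of currents leaving = 0; resistances in Ω):
  Node 0: (V_0 - V_1)/470 - 1 = 0
  Node 1: (V_1 - V_0)/470 + (V_1 - V_2)/47 + (V_1 - V_4)/5100 = 0
  Node 2: (V_2 - V_1)/47 + (V_2 - 0)/16000 + (V_2 - V_4)/3300 = 0
  Node 4: (V_4 - V_1)/5100 + (V_4 - V_2)/3300 + (V_4 - 0)/51000 = 0
Collecting terms (coefficients in siemens):
  0.002128·V_0 - 0.002128·V_1 = 1
  0.0236·V_1 - 0.002128·V_0 - 0.02128·V_2 - 0.0001961·V_4 = 0
  0.02164·V_2 - 0.02128·V_1 - 0.000303·V_4 = 0
  0.0005187·V_4 - 0.0001961·V_1 - 0.000303·V_2 = 0
Solving these 4 simultaneous equations (Gaussian elimination) gives:
  V_0 = 12800 V, V_1 = 12330 V, V_2 = 12290 V, V_4 = 11840 V
R_eq = V_0 / 1 A = 12800 Ω = 12.8 kΩ

Final answer: 12.8 kΩ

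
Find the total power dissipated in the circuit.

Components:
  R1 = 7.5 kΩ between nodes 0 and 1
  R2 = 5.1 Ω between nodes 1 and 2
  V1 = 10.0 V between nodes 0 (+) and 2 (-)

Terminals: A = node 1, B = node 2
Nodal analysis, taking node 2 as the 0 V reference.
Source V1 fixes V_0 = 10 V.
KCL at each unknown node (sum of currents leaving = 0; resistances in Ω):
  Node 1: (V_1 - 10)/7500 + (V_1 - 0)/5.1 = 0
Collecting terms: 0.1962 × V_1 = 0.001333  =>  V_1 = 0.006795 V
Power in each resistor, P = (ΔV)²/R:
  P_R1 = (10 - 0.006795)²/7500 = 0.01332 W
  P_R2 = (0.006795 - 0)²/5.1 = 0.000009054 W
P_total = P_R1 + P_R2 = 0.01332 W

Final answer: 0.01332 W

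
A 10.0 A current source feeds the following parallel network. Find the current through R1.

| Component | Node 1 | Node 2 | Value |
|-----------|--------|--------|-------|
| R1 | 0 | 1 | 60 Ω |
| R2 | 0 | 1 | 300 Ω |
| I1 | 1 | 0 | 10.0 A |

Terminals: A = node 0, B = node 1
All resistors sit directly between nodes 0 and 1, so they are in parallel and share one voltage V; the full source current 10 A splits among them.
1/R_par = 1/60 + 1/300 = 0.02 S  =>  R_par = 50 Ω
V = I × R_par = 10 × 50 = 500 V
I_R1 = V/R1 = 500/60 = 8.333 A

Final answer: 8.333 A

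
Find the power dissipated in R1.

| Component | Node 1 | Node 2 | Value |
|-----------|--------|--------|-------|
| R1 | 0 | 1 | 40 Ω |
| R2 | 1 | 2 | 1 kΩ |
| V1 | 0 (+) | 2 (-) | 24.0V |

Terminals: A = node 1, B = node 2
Nodal analysis, taking node 2 as the 0 V reference.
Source V1 fixes V_0 = 24 V.
KCL at each unknown node (sum of currents leaving = 0; resistances in Ω):
  Node 1: (V_1 - 24)/40 + (V_1 - 0)/1000 = 0
Collecting terms: 0.026 × V_1 = 0.6  =>  V_1 = 23.08 V
I_R1 = (V_0 - V_1)/R1 = (24 - 23.08)/40 = 0.02308 A
P_R1 = I_R1² × R1 = (0.02308)² × 40 = 0.0213 W

Final answer: 0.0213 W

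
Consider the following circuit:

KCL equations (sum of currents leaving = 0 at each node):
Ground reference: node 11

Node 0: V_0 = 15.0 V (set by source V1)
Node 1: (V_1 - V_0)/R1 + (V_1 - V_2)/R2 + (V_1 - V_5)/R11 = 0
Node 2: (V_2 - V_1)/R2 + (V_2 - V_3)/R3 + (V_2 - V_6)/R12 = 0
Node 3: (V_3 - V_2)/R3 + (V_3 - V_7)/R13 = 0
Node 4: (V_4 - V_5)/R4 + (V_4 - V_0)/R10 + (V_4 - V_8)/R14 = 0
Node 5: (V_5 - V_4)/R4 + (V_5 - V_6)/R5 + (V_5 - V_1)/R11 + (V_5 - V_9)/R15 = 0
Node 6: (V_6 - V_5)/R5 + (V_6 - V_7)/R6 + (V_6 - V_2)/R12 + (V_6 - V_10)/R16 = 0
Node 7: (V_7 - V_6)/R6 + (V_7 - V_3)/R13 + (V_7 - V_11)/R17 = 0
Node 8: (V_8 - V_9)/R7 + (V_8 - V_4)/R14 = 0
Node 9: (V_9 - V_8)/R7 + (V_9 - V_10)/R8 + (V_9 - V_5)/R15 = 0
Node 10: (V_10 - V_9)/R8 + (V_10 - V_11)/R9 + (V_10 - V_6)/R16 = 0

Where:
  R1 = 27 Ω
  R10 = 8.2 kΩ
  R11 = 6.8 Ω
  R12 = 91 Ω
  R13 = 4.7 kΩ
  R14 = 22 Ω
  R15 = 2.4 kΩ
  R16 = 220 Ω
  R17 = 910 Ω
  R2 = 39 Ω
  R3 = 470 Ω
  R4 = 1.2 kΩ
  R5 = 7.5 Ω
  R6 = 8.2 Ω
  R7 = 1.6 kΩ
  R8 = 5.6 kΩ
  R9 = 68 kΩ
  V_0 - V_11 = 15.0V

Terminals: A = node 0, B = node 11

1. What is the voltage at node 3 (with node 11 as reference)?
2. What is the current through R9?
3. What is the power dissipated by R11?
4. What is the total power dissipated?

Nodal analysis, taking node 11 as the 0 V reference.
Source V1 fixes V_0 = 15 V.
KCL at each unknown node (sum of currents leaving = 0; resistances in Ω):
  Node 1: (V_1 - 15)/27 + (V_1 - V_2)/39 + (V_1 - V_5)/6.8 = 0
  Node 2: (V_2 - V_1)/39 + (V_2 - V_3)/470 + (V_2 - V_6)/91 = 0
  Node 3: (V_3 - V_2)/470 + (V_3 - V_7)/4700 = 0
  Node 4: (V_4 - V_5)/1200 + (V_4 - 15)/8200 + (V_4 - V_8)/22 = 0
  Node 5: (V_5 - V_4)/1200 + (V_5 - V_6)/7.5 + (V_5 - V_1)/6.8 + (V_5 - V_9)/2400 = 0
  Node 6: (V_6 - V_5)/7.5 + (V_6 - V_7)/8.2 + (V_6 - V_2)/91 + (V_6 - V_10)/220 = 0
  Node 7: (V_7 - V_6)/8.2 + (V_7 - V_3)/4700 + (V_7 - 0)/910 = 0
  Node 8: (V_8 - V_9)/1600 + (V_8 - V_4)/22 = 0
  Node 9: (V_9 - V_8)/1600 + (V_9 - V_10)/5600 + (V_9 - V_5)/2400 = 0
  Node 10: (V_10 - V_9)/5600 + (V_10 - 0)/68000 + (V_10 - V_6)/220 = 0
Collecting terms (coefficients in siemens):
  0.2097·V_1 - 0.02564·V_2 - 0.1471·V_5 = 0.5556
  0.03876·V_2 - 0.02564·V_1 - 0.002128·V_3 - 0.01099·V_6 = 0
  0.00234·V_3 - 0.002128·V_2 - 0.0002128·V_7 = 0
  0.04641·V_4 - 0.0008333·V_5 - 0.04545·V_8 = 0.001829
  0.2816·V_5 - 0.1471·V_1 - 0.0008333·V_4 - 0.1333·V_6 - 0.0004167·V_9 = 0
  0.2708·V_6 - 0.01099·V_2 - 0.1333·V_5 - 0.122·V_7 - 0.004545·V_10 = 0
  0.1233·V_7 - 0.0002128·V_3 - 0.122·V_6 = 0
  0.04608·V_8 - 0.04545·V_4 - 0.000625·V_9 = 0
  0.00122·V_9 - 0.0004167·V_5 - 0.000625·V_8 - 0.0001786·V_10 = 0
  0.004739·V_10 - 0.004545·V_6 - 0.0001786·V_9 = 0
Solving these 10 simultaneous equations (Gaussian elimination) gives:
  V_1 = 14.57 V, V_2 = 14.51 V, V_3 = 14.49 V, V_4 = 14.52 V
  V_5 = 14.48 V, V_6 = 14.37 V, V_7 = 14.24 V, V_8 = 14.52 V
  V_9 = 14.48 V, V_10 = 14.33 V
Part 1:
  Read off the nodal solution: V_3 = 14.49 V
Part 2:
  I_R9 = (V_10 - V_11)/R9 = (14.33 - 0)/68000 = 0.0002107 A
  Magnitude: I_R9 = 0.0002107 A
Part 3:
  I_R11 = (V_1 - V_5)/R11 = (14.57 - 14.48)/6.8 = 0.0142 A
  P_R11 = I_R11² × R11 = (0.0142)² × 6.8 = 0.001372 W
Part 4:
  Power in each resistor, P = (ΔV)²/R:
    P_R1 = (15 - 14.57)²/27 = 0.006742 W
    P_R2 = (14.57 - 14.51)²/39 = 0.0000999 W
    P_R3 = (14.51 - 14.49)²/470 = 0.000001271 W
    P_R4 = (14.52 - 14.48)²/1200 = 0.000001338 W
    P_R5 = (14.48 - 14.37)²/7.5 = 0.00152 W
    P_R6 = (14.37 - 14.24)²/8.2 = 0.001995 W
    P_R7 = (14.52 - 14.48)²/1600 = 0.000001043 W
    P_R8 = (14.48 - 14.33)²/5600 = 0.000003809 W
    P_R9 = (14.33 - 0)²/68000 = 0.00302 W
    P_R10 = (15 - 14.52)²/8200 = 0.00002847 W
    P_R11 = (14.57 - 14.48)²/6.8 = 0.001372 W
    P_R12 = (14.51 - 14.37)²/91 = 0.0002182 W
    P_R13 = (14.49 - 14.24)²/4700 = 0.00001271 W
    P_R14 = (14.52 - 14.52)²/22 = 0.00000001434 W
    P_R15 = (14.48 - 14.48)²/2400 = 0.0000000007368 W
    P_R16 = (14.37 - 14.33)²/220 = 0.000007501 W
    P_R17 = (14.24 - 0)²/910 = 0.2229 W
  P_total = P_R1 + P_R2 + P_R3 + P_R4 + P_R5 + P_R6 + P_R7 + P_R8 + P_R9 + P_R10 + P_R11 + P_R12 + P_R13 + P_R14 + P_R15 + P_R16 + P_R17 = 0.2379 W

Final answers:
1. V_3 = 14.49 V
2. I_R9 = 0.0002107 A
3. P_R11 = 0.001372 W
4. P_total = 0.2379 W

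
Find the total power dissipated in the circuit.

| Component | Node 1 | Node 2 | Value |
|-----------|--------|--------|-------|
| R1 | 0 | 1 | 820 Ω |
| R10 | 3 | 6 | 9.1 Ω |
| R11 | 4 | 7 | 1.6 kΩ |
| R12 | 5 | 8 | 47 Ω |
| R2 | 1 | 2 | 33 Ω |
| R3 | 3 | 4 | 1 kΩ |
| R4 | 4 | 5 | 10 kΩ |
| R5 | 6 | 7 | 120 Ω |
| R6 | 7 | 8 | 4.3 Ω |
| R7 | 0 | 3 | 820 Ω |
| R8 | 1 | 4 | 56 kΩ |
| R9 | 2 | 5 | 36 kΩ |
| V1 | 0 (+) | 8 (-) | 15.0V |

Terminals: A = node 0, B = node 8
Nodal analysis, taking node 8 as the 0 V reference.
Source V1 fixes V_0 = 15 V.
KCL at each unknown node (sum of currents leaving = 0; resistances in Ω):
  Node 1: (V_1 - 15)/820 + (V_1 - V_2)/33 + (V_1 - V_4)/56000 = 0
  Node 2: (V_2 - V_1)/33 + (V_2 - V_5)/36000 = 0
  Node 3: (V_3 - V_4)/1000 + (V_3 - 15)/820 + (V_3 - V_6)/9.1 = 0
  Node 4: (V_4 - V_3)/1000 + (V_4 - V_5)/10000 + (V_4 - V_1)/56000 + (V_4 - V_7)/1600 = 0
  Node 5: (V_5 - V_4)/10000 + (V_5 - V_2)/36000 + (V_5 - 0)/47 = 0
  Node 6: (V_6 - V_7)/120 + (V_6 - V_3)/9.1 = 0
  Node 7: (V_7 - V_6)/120 + (V_7 - 0)/4.3 + (V_7 - V_4)/1600 = 0
Collecting terms (coefficients in siemens):
  0.03154·V_1 - 0.0303·V_2 - 0.00001786·V_4 = 0.01829
  0.03033·V_2 - 0.0303·V_1 - 0.00002778·V_5 = 0
  0.1121·V_3 - 0.001·V_4 - 0.1099·V_6 = 0.01829
  0.001743·V_4 - 0.00001786·V_1 - 0.001·V_3 - 0.0001·V_5 - 0.000625·V_7 = 0
  0.0214·V_5 - 0.00002778·V_2 - 0.0001·V_4 = 0
  0.1182·V_6 - 0.1099·V_3 - 0.008333·V_7 = 0
  0.2415·V_7 - 0.000625·V_4 - 0.008333·V_6 = 0
Solving these 7 simultaneous equations (Gaussian elimination) gives:
  V_1 = 14.48 V, V_2 = 14.47 V, V_3 = 2.023 V, V_4 = 1.335 V
  V_5 = 0.02501 V, V_6 = 1.885 V, V_7 = 0.0685 V
Power in each resistor, P = (ΔV)²/R:
  P_R1 = (15 - 14.48)²/820 = 0.0003315 W
  P_R2 = (14.48 - 14.47)²/33 = 0.00000531 W
  P_R3 = (2.023 - 1.335)²/1000 = 0.0004731 W
  P_R4 = (1.335 - 0.02501)²/10000 = 0.0001716 W
  P_R5 = (1.885 - 0.0685)²/120 = 0.0275 W
  P_R6 = (0.0685 - 0)²/4.3 = 0.001091 W
  P_R7 = (15 - 2.023)²/820 = 0.2054 W
  P_R8 = (14.48 - 1.335)²/56000 = 0.003085 W
  P_R9 = (14.47 - 0.02501)²/36000 = 0.005792 W
  P_R10 = (2.023 - 1.885)²/9.1 = 0.002085 W
  P_R11 = (1.335 - 0.0685)²/1600 = 0.001002 W
  P_R12 = (0.02501 - 0)²/47 = 0.00001331 W
P_total = P_R1 + P_R2 + P_R3 + P_R4 + P_R5 + P_R6 + P_R7 + P_R8 + P_R9 + P_R10 + P_R11 + P_R12 = 0.2469 W

Final answer: 0.2469 W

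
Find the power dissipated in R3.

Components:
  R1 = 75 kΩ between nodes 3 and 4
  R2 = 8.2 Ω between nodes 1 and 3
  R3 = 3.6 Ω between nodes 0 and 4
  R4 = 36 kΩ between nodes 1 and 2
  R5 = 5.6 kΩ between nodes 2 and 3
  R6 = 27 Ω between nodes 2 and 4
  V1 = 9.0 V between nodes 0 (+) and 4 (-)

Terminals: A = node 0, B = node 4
Nodal analysis, taking node 4 as the 0 V reference.
Source V1 fixes V_0 = 9 V.
KCL at each unknown node (sum of currents leaving = 0; resistances in Ω):
  Node 1: (V_1 - V_3)/8.2 + (V_1 - V_2)/36000 = 0
  Node 2: (V_2 - V_1)/36000 + (V_2 - V_3)/5600 + (V_2 - 0)/27 = 0
  Node 3: (V_3 - 0)/75000 + (V_3 - V_1)/8.2 + (V_3 - V_2)/5600 = 0
Collecting terms (coefficients in siemens):
  0.122·V_1 - 0.00002778·V_2 - 0.122·V_3 = 0
  0.03724·V_2 - 0.00002778·V_1 - 0.0001786·V_3 = 0
  0.1221·V_3 - 0.122·V_1 - 0.0001786·V_2 = 0
Solving these 3 simultaneous equations (Gaussian elimination) gives:
  V_1 = 0 V, V_2 = 0 V, V_3 = 0 V
I_R3 = (V_0 - V_4)/R3 = (9 - 0)/3.6 = 2.5 A
P_R3 = I_R3² × R3 = (2.5)² × 3.6 = 22.5 W

Final answer: 22.5 W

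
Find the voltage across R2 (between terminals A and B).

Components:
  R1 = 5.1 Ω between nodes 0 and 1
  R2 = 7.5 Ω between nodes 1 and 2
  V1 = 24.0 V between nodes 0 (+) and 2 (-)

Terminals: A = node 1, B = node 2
R1 and R2 are in series across V1 (node 0 → node 1 → node 2), and the output A–B is taken across R2, so this is a voltage divider.
Series current: I = V1/(R1 + R2) = 24/(5.1 + 7.5) = 24/12.6 = 1.905 A
V_R2 = I × R2 = V1 × R2/(R1 + R2) = 24 × 7.5/12.6 = 14.29 V

Final answer: 14.29 V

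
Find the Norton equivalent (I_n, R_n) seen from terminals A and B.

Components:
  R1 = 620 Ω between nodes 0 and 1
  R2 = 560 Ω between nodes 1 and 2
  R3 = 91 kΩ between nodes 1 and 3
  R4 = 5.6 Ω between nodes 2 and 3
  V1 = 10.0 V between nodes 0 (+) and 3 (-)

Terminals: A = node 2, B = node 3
Find the Thévenin equivalent first; then I_n = V_th/R_th and R_n = R_th.
Step 1 — V_th is the open-circuit voltage V_A - V_B (nothing connected across the terminals).
Nodal analysis, taking node 3 as the 0 V reference.
Source V1 fixes V_0 = 10 V.
KCL at each unknown node (sum of currents leaving = 0; resistances in Ω):
  Node 1: (V_1 - 10)/620 + (V_1 - V_2)/560 + (V_1 - 0)/91000 = 0
  Node 2: (V_2 - V_1)/560 + (V_2 - 0)/5.6 = 0
Collecting terms (coefficients in siemens):
  0.00341·V_1 - 0.001786·V_2 = 0.01613
  0.1804·V_2 - 0.001786·V_1 = 0
Determinant D = (0.00341)(0.1804) - (-0.001786)(-0.001786) = 0.0006118
V_1 = [(0.01613)(0.1804) - (-0.001786)(0)]/D = 4.755 V
V_2 = [(0.00341)(0) - (0.01613)(-0.001786)]/D = 0.04708 V
V_th = V_2 - V_3 = 0.04708 - 0 = 0.04708 V
Step 2 — R_th: zero the source — replace V1 by a short circuit (node 3 merges into node 0) — and find the resistance seen between A (node 2) and B (node 0).
Reduce the network between node 2 (A) and node 0 (B) by series/parallel combination:
  Rp1 = R1 ‖ R3 (parallel, both between nodes 0 and 1) = 1/(1/620 + 1/91000) = 615.8 Ω
  Rs1 = R2 + Rp1 (series, joined only at node 1) = 560 + 615.8 = 1176 Ω
  Rp2 = R4 ‖ Rs1 (parallel, both between nodes 0 and 2) = 1/(1/5.6 + 1/1176) = 5.573 Ω
R_th = 5.573 Ω
I_n = V_th/R_th = 0.04708/5.573 = 0.008447 A, and R_n = R_th = 5.573 Ω

Final answer: I_n = 0.008447 A, R_n = 5.573 Ω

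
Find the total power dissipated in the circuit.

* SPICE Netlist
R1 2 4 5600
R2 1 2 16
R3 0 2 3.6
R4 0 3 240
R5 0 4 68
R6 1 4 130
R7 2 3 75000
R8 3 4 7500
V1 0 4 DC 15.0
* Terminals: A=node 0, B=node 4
Nodal analysis, taking node 4 as the 0 V reference.
Source V1 fixes V_0 = 15 V.
KCL at each unknown node (sum of currents leaving = 0; resistances in Ω):
  Node 1: (V_1 - V_2)/16 + (V_1 - 0)/130 = 0
  Node 2: (V_2 - 0)/5600 + (V_2 - V_1)/16 + (V_2 - 15)/3.6 + (V_2 - V_3)/75000 = 0
  Node 3: (V_3 - 15)/240 + (V_3 - V_2)/75000 + (V_3 - 0)/7500 = 0
Collecting terms (coefficients in siemens):
  0.07019·V_1 - 0.0625·V_2 = 0
  0.3405·V_2 - 0.0625·V_1 - 0.00001333·V_3 = 4.167
  0.004313·V_3 - 0.00001333·V_2 = 0.0625
Solving these 3 simultaneous equations (Gaussian elimination) gives:
  V_1 = 13.03 V, V_2 = 14.63 V, V_3 = 14.54 V
Power in each resistor, P = (ΔV)²/R:
  P_R1 = (14.63 - 0)²/5600 = 0.03822 W
  P_R2 = (13.03 - 14.63)²/16 = 0.1607 W
  P_R3 = (15 - 14.63)²/3.6 = 0.03806 W
  P_R4 = (15 - 14.54)²/240 = 0.0009003 W
  P_R5 = (15 - 0)²/68 = 3.309 W
  P_R6 = (13.03 - 0)²/130 = 1.305 W
  P_R7 = (14.63 - 14.54)²/75000 = 0.0000001195 W
  P_R8 = (14.54 - 0)²/7500 = 0.02817 W
P_total = P_R1 + P_R2 + P_R3 + P_R4 + P_R5 + P_R6 + P_R7 + P_R8 = 4.88 W

Final answer: 4.88 W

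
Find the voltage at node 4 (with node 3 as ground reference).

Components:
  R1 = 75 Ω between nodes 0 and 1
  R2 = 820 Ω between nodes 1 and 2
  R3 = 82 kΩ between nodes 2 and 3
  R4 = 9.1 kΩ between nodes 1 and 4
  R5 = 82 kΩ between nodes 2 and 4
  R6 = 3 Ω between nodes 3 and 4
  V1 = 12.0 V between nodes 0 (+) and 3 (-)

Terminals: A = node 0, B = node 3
Nodal analysis, taking node 3 as the 0 V reference.
Source V1 fixes V_0 = 12 V.
KCL at each unknown node (sum of currents leaving = 0; resistances in Ω):
  Node 1: (V_1 - 12)/75 + (V_1 - V_2)/820 + (V_1 - V_4)/9100 = 0
  Node 2: (V_2 - V_1)/820 + (V_2 - 0)/82000 + (V_2 - V_4)/82000 = 0
  Node 4: (V_4 - V_1)/9100 + (V_4 - V_2)/82000 + (V_4 - 0)/3 = 0
Collecting terms (coefficients in siemens):
  0.01466·V_1 - 0.00122·V_2 - 0.0001099·V_4 = 0.16
  0.001244·V_2 - 0.00122·V_1 - 0.0000122·V_4 = 0
  0.3335·V_4 - 0.0001099·V_1 - 0.0000122·V_2 = 0
Solving these 3 simultaneous equations (Gaussian elimination) gives:
  V_1 = 11.88 V, V_2 = 11.65 V, V_4 = 0.004341 V
The requested potential is V_4 = 0.004341 V.

Final answer: V_4 = 0.004341 V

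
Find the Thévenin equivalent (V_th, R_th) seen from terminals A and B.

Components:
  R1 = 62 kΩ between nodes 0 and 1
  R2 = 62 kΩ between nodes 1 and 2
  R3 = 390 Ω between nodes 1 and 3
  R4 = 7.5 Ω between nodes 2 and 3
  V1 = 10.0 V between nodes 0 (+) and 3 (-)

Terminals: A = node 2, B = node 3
Step 1 — V_th is the open-circuit voltage V_A - V_B (nothing connected across the terminals).
Nodal analysis, taking node 3 as the 0 V reference.
Source V1 fixes V_0 = 10 V.
KCL at each unknown node (sum of currents leaving = 0; resistances in Ω):
  Node 1: (V_1 - 10)/62000 + (V_1 - V_2)/62000 + (V_1 - 0)/390 = 0
  Node 2: (V_2 - V_1)/62000 + (V_2 - 0)/7.5 = 0
Collecting terms (coefficients in siemens):
  0.002596·V_1 - 0.00001613·V_2 = 0.0001613
  0.1333·V_2 - 0.00001613·V_1 = 0
Determinant D = (0.002596)(0.1333) - (-0.00001613)(-0.00001613) = 0.0003462
V_1 = [(0.0001613)(0.1333) - (-0.00001613)(0)]/D = 0.06212 V
V_2 = [(0.002596)(0) - (0.0001613)(-0.00001613)]/D = 0.000007514 V
V_th = V_2 - V_3 = 0.000007514 - 0 = 0.000007514 V
Step 2 — R_th: zero the source — replace V1 by a short circuit (node 3 merges into node 0) — and find the resistance seen between A (node 2) and B (node 0).
Reduce the network between node 2 (A) and node 0 (B) by series/parallel combination:
  Rp1 = R1 ‖ R3 (parallel, both between nodes 0 and 1) = 1/(1/62000 + 1/390) = 387.6 Ω
  Rs1 = R2 + Rp1 (series, joined only at node 1) = 62000 + 387.6 = 62390 Ω
  Rp2 = R4 ‖ Rs1 (parallel, both between nodes 0 and 2) = 1/(1/7.5 + 1/62390) = 7.499 Ω
R_th = 7.499 Ω

Final answer: V_th = 7.514e-06 V, R_th = 7.499 Ω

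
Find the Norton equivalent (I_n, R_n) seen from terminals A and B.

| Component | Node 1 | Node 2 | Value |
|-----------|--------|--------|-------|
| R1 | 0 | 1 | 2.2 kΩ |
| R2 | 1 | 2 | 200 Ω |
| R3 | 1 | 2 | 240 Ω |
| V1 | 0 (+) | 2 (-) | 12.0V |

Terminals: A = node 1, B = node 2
Find the Thévenin equivalent first; then I_n = V_th/R_th and R_n = R_th.
Step 1 — V_th is the open-circuit voltage V_A - V_B (nothing connected across the terminals).
Nodal analysis, taking node 2 as the 0 V reference.
Source V1 fixes V_0 = 12 V.
KCL at each unknown node (sum of currents leaving = 0; resistances in Ω):
  Node 1: (V_1 - 12)/2200 + (V_1 - 0)/200 + (V_1 - 0)/240 = 0
Collecting terms: 0.009621 × V_1 = 0.005455  =>  V_1 = 0.5669 V
V_th = V_1 - V_2 = 0.5669 - 0 = 0.5669 V
Step 2 — R_th: zero the source — replace V1 by a short circuit (node 2 merges into node 0) — and find the resistance seen between A (node 1) and B (node 0).
Reduce the network between node 1 (A) and node 0 (B) by series/parallel combination:
  Rp1 = R1 ‖ R2 ‖ R3 (parallel, all between nodes 0 and 1) = 1/(1/2200 + 1/200 + 1/240) = 103.9 Ω
R_th = 103.9 Ω
I_n = V_th/R_th = 0.5669/103.9 = 0.005455 A, and R_n = R_th = 103.9 Ω

Final answer: I_n = 0.005455 A, R_n = 103.9 Ω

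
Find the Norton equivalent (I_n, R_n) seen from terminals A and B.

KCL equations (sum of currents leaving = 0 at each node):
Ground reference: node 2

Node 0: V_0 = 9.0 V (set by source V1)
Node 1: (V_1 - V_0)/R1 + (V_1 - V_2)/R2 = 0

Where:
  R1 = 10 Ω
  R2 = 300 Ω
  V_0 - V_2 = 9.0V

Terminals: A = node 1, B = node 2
Find the Thévenin equivalent first; then I_n = V_th/R_th and R_n = R_th.
Step 1 — V_th is the open-circuit voltage V_A - V_B (nothing connected across the terminals).
Nodal analysis, taking node 2 as the 0 V reference.
Source V1 fixes V_0 = 9 V.
KCL at each unknown node (sum of currents leaving = 0; resistances in Ω):
  Node 1: (V_1 - 9)/10 + (V_1 - 0)/300 = 0
Collecting terms: 0.1033 × V_1 = 0.9  =>  V_1 = 8.71 V
V_th = V_1 - V_2 = 8.71 - 0 = 8.71 V
Step 2 — R_th: zero the source — replace V1 by a short circuit (node 2 merges into node 0) — and find the resistance seen between A (node 1) and B (node 0).
Reduce the network between node 1 (A) and node 0 (B) by series/parallel combination:
  Rp1 = R1 ‖ R2 (parallel, both between nodes 0 and 1) = 1/(1/10 + 1/300) = 9.677 Ω
R_th = 9.677 Ω
I_n = V_th/R_th = 8.71/9.677 = 0.9 A, and R_n = R_th = 9.677 Ω

Final answer: I_n = 0.9 A, R_n = 9.677 Ω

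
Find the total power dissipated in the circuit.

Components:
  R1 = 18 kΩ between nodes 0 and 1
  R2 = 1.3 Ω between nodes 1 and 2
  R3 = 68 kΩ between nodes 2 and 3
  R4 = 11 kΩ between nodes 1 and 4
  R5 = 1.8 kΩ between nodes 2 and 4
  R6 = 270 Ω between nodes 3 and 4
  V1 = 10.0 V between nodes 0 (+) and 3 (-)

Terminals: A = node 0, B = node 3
Nodal analysis, taking node 3 as the 0 V reference.
Source V1 fixes V_0 = 10 V.
KCL at each unknown node (sum of currents leaving = 0; resistances in Ω):
  Node 1: (V_1 - 10)/18000 + (V_1 - V_2)/1.3 + (V_1 - V_4)/11000 = 0
  Node 2: (V_2 - V_1)/1.3 + (V_2 - 0)/68000 + (V_2 - V_4)/1800 = 0
  Node 4: (V_4 - V_1)/11000 + (V_4 - V_2)/1800 + (V_4 - 0)/270 = 0
Collecting terms (coefficients in siemens):
  0.7694·V_1 - 0.7692·V_2 - 0.00009091·V_4 = 0.0005556
  0.7698·V_2 - 0.7692·V_1 - 0.0005556·V_4 = 0
  0.00435·V_4 - 0.00009091·V_1 - 0.0005556·V_2 = 0
Solving these 3 simultaneous equations (Gaussian elimination) gives:
  V_1 = 0.8956 V, V_2 = 0.895 V, V_4 = 0.133 V
Power in each resistor, P = (ΔV)²/R:
  P_R1 = (10 - 0.8956)²/18000 = 0.004605 W
  P_R2 = (0.8956 - 0.895)²/1.3 = 0.0000002477 W
  P_R3 = (0.895 - 0)²/68000 = 0.00001178 W
  P_R4 = (0.8956 - 0.133)²/11000 = 0.00005286 W
  P_R5 = (0.895 - 0.133)²/1800 = 0.0003226 W
  P_R6 = (0 - 0.133)²/270 = 0.00006553 W
P_total = P_R1 + P_R2 + P_R3 + P_R4 + P_R5 + P_R6 = 0.005058 W

Final answer: 0.005058 W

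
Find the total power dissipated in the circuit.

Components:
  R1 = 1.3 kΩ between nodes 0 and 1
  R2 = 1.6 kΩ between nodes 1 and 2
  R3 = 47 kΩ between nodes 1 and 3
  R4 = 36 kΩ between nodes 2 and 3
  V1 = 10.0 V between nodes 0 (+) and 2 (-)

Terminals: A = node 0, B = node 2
Nodal analysis, taking node 2 as the 0 V reference.
Source V1 fixes V_0 = 10 V.
KCL at each unknown node (sum of currents leaving = 0; resistances in Ω):
  Node 1: (V_1 - 10)/1300 + (V_1 - 0)/1600 + (V_1 - V_3)/47000 = 0
  Node 3: (V_3 - V_1)/47000 + (V_3 - 0)/36000 = 0
Collecting terms (coefficients in siemens):
  0.001416·V_1 - 0.00002128·V_3 = 0.007692
  0.00004905·V_3 - 0.00002128·V_1 = 0
Determinant D = (0.001416)(0.00004905) - (-0.00002128)(-0.00002128) = 0.00000006898
V_1 = [(0.007692)(0.00004905) - (-0.00002128)(0)]/D = 5.47 V
V_3 = [(0.001416)(0) - (0.007692)(-0.00002128)]/D = 2.373 V
Power in each resistor, P = (ΔV)²/R:
  P_R1 = (10 - 5.47)²/1300 = 0.01579 W
  P_R2 = (5.47 - 0)²/1600 = 0.0187 W
  P_R3 = (5.47 - 2.373)²/47000 = 0.0002041 W
  P_R4 = (0 - 2.373)²/36000 = 0.0001564 W
P_total = P_R1 + P_R2 + P_R3 + P_R4 = 0.03485 W

Final answer: 0.03485 W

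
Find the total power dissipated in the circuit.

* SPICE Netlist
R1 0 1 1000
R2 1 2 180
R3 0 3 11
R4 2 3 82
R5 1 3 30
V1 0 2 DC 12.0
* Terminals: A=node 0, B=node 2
Nodal analysis, taking node 2 as the 0 V reference.
Source V1 fixes V_0 = 12 V.
KCL at each unknown node (sum of currents leaving = 0; resistances in Ω):
  Node 1: (V_1 - 12)/1000 + (V_1 - 0)/180 + (V_1 - V_3)/30 = 0
  Node 3: (V_3 - 12)/11 + (V_3 - 0)/82 + (V_3 - V_1)/30 = 0
Collecting terms (coefficients in siemens):
  0.03989·V_1 - 0.03333·V_3 = 0.012
  0.1364·V_3 - 0.03333·V_1 = 1.091
Determinant D = (0.03989)(0.1364) - (-0.03333)(-0.03333) = 0.004331
V_1 = [(0.012)(0.1364) - (-0.03333)(1.091)]/D = 8.774 V
V_3 = [(0.03989)(1.091) - (0.012)(-0.03333)]/D = 10.14 V
Power in each resistor, P = (ΔV)²/R:
  P_R1 = (12 - 8.774)²/1000 = 0.01041 W
  P_R2 = (8.774 - 0)²/180 = 0.4277 W
  P_R3 = (12 - 10.14)²/11 = 0.3148 W
  P_R4 = (0 - 10.14)²/82 = 1.254 W
  P_R5 = (8.774 - 10.14)²/30 = 0.06215 W
P_total = P_R1 + P_R2 + P_R3 + P_R4 + P_R5 = 2.069 W

Final answer: 2.069 W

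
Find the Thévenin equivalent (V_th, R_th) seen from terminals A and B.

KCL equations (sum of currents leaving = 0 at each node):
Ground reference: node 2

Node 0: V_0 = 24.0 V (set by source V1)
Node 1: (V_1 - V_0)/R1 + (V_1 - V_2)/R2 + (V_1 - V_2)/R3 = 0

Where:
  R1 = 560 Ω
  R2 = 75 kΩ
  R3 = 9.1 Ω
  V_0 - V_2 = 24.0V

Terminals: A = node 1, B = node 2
Step 1 — V_th is the open-circuit voltage V_A - V_B (nothing connected across the terminals).
Nodal analysis, taking node 2 as the 0 V reference.
Source V1 fixes V_0 = 24 V.
KCL at each unknown node (sum of currents leaving = 0; resistances in Ω):
  Node 1: (V_1 - 24)/560 + (V_1 - 0)/75000 + (V_1 - 0)/9.1 = 0
Collecting terms: 0.1117 × V_1 = 0.04286  =>  V_1 = 0.3837 V
V_th = V_1 - V_2 = 0.3837 - 0 = 0.3837 V
Step 2 — R_th: zero the source — replace V1 by a short circuit (node 2 merges into node 0) — and find the resistance seen between A (node 1) and B (node 0).
Reduce the network between node 1 (A) and node 0 (B) by series/parallel combination:
  Rp1 = R1 ‖ R2 ‖ R3 (parallel, all between nodes 0 and 1) = 1/(1/560 + 1/75000 + 1/9.1) = 8.953 Ω
R_th = 8.953 Ω

Final answer: V_th = 0.3837 V, R_th = 8.953 Ω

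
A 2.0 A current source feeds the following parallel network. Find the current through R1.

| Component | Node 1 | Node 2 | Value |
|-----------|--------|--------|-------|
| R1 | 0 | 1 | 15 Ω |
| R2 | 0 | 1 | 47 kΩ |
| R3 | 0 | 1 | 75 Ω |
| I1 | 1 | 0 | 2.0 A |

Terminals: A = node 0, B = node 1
All resistors sit directly between nodes 0 and 1, so they are in parallel and share one voltage V; the full source current 2 A splits among them.
1/R_par = 1/15 + 1/47000 + 1/75 = 0.08002 S  =>  R_par = 12.5 Ω
V = I × R_par = 2 × 12.5 = 24.99 V
I_R1 = V/R1 = 24.99/15 = 1.666 A

Final answer: 1.666 A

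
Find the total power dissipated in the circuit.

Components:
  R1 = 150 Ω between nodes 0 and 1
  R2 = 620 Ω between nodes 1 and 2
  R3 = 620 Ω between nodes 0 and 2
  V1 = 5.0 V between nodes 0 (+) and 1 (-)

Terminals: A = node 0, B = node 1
Nodal analysis, taking node 1 as the 0 V reference.
Source V1 fixes V_0 = 5 V.
KCL at each unknown node (sum of currents leaving = 0; resistances in Ω):
  Node 2: (V_2 - 0)/620 + (V_2 - 5)/620 = 0
Collecting terms: 0.003226 × V_2 = 0.008065  =>  V_2 = 2.5 V
Power in each resistor, P = (ΔV)²/R:
  P_R1 = (5 - 0)²/150 = 0.1667 W
  P_R2 = (0 - 2.5)²/620 = 0.01008 W
  P_R3 = (5 - 2.5)²/620 = 0.01008 W
P_total = P_R1 + P_R2 + P_R3 = 0.1868 W

Final answer: 0.1868 W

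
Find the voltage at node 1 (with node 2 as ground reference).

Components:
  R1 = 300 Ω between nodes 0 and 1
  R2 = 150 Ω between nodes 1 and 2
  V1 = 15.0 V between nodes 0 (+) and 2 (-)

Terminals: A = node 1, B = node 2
Nodal analysis, taking node 2 as the 0 V reference.
Source V1 fixes V_0 = 15 V.
KCL at each unknown node (sum of currents leaving = 0; resistances in Ω):
  Node 1: (V_1 - 15)/300 + (V_1 - 0)/150 = 0
Collecting terms: 0.01 × V_1 = 0.05  =>  V_1 = 5 V
The requested potential is V_1 = 5 V.

Final answer: V_1 = 5 V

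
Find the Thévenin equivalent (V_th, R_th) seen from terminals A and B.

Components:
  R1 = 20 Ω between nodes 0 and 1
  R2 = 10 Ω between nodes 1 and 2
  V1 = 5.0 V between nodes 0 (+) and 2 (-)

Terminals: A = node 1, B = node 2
Step 1 — V_th is the open-circuit voltage V_A - V_B (nothing connected across the terminals).
Nodal analysis, taking node 2 as the 0 V reference.
Source V1 fixes V_0 = 5 V.
KCL at each unknown node (sum of currents leaving = 0; resistances in Ω):
  Node 1: (V_1 - 5)/20 + (V_1 - 0)/10 = 0
Collecting terms: 0.15 × V_1 = 0.25  =>  V_1 = 1.667 V
V_th = V_1 - V_2 = 1.667 - 0 = 1.667 V
Step 2 — R_th: zero the source — replace V1 by a short circuit (node 2 merges into node 0) — and find the resistance seen between A (node 1) and B (node 0).
Reduce the network between node 1 (A) and node 0 (B) by series/parallel combination:
  Rp1 = R1 ‖ R2 (parallel, both between nodes 0 and 1) = 1/(1/20 + 1/10) = 6.667 Ω
R_th = 6.667 Ω

Final answer: V_th = 1.667 V, R_th = 6.667 Ω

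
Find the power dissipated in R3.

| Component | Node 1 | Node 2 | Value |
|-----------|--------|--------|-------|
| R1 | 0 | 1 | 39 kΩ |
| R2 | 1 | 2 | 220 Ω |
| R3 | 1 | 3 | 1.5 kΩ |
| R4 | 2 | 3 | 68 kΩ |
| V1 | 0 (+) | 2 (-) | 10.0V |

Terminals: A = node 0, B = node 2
Nodal analysis, taking node 2 as the 0 V reference.
Source V1 fixes V_0 = 10 V.
KCL at each unknown node (sum of currents leaving = 0; resistances in Ω):
  Node 1: (V_1 - 10)/39000 + (V_1 - 0)/220 + (V_1 - V_3)/1500 = 0
  Node 3: (V_3 - V_1)/1500 + (V_3 - 0)/68000 = 0
Collecting terms (coefficients in siemens):
  0.005238·V_1 - 0.0006667·V_3 = 0.0002564
  0.0006814·V_3 - 0.0006667·V_1 = 0
Determinant D = (0.005238)(0.0006814) - (-0.0006667)(-0.0006667) = 0.000003124
V_1 = [(0.0002564)(0.0006814) - (-0.0006667)(0)]/D = 0.05592 V
V_3 = [(0.005238)(0) - (0.0002564)(-0.0006667)]/D = 0.05471 V
I_R3 = (V_1 - V_3)/R3 = (0.05592 - 0.05471)/1500 = 0.0000008046 A
P_R3 = I_R3² × R3 = (0.0000008046)² × 1500 = 0.000000000971 W

Final answer: 9.71e-10 W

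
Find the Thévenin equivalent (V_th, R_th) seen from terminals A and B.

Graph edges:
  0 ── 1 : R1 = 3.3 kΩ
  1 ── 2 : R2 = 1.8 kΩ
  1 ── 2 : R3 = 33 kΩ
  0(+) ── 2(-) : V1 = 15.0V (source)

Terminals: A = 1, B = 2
Step 1 — V_th is the open-circuit voltage V_A - V_B (nothing connected across the terminals).
Nodal analysis, taking node 2 as the 0 V reference.
Source V1 fixes V_0 = 15 V.
KCL at each unknown node (sum of currents leaving = 0; resistances in Ω):
  Node 1: (V_1 - 15)/3300 + (V_1 - 0)/1800 + (V_1 - 0)/33000 = 0
Collecting terms: 0.0008889 × V_1 = 0.004545  =>  V_1 = 5.114 V
V_th = V_1 - V_2 = 5.114 - 0 = 5.114 V
Step 2 — R_th: zero the source — replace V1 by a short circuit (node 2 merges into node 0) — and find the resistance seen between A (node 1) and B (node 0).
Reduce the network between node 1 (A) and node 0 (B) by series/parallel combination:
  Rp1 = R1 ‖ R2 ‖ R3 (parallel, all between nodes 0 and 1) = 1/(1/3300 + 1/1800 + 1/33000) = 1125 Ω
R_th = 1.125 kΩ

Final answer: V_th = 5.114 V, R_th = 1.125 kΩ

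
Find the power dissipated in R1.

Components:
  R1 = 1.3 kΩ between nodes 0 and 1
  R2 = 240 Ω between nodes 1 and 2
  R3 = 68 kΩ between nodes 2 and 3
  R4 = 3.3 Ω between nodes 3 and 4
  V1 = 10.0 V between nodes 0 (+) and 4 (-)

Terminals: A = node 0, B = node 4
Nodal analysis, taking node 4 as the 0 V reference.
Source V1 fixes V_0 = 10 V.
KCL at each unknown node (sum of currents leaving = 0; resistances in Ω):
  Node 1: (V_1 - 10)/1300 + (V_1 - V_2)/240 = 0
  Node 2: (V_2 - V_1)/240 + (V_2 - V_3)/68000 = 0
  Node 3: (V_3 - V_2)/68000 + (V_3 - 0)/3.3 = 0
Collecting terms (coefficients in siemens):
  0.004936·V_1 - 0.004167·V_2 = 0.007692
  0.004181·V_2 - 0.004167·V_1 - 0.00001471·V_3 = 0
  0.303·V_3 - 0.00001471·V_2 = 0
Solving these 3 simultaneous equations (Gaussian elimination) gives:
  V_1 = 9.813 V, V_2 = 9.779 V, V_3 = 0.0004745 V
I_R1 = (V_0 - V_1)/R1 = (10 - 9.813)/1300 = 0.0001438 A
P_R1 = I_R1² × R1 = (0.0001438)² × 1300 = 0.00002688 W

Final answer: 2.688e-05 W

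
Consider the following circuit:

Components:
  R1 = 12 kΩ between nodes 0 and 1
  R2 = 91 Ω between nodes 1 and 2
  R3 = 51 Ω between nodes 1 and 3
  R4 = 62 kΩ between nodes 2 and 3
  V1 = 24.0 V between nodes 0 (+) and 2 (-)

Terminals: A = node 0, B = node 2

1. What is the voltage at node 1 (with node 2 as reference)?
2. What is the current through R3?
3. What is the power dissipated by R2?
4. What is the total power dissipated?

Nodal analysis, taking node 2 as the 0 V reference.
Source V1 fixes V_0 = 24 V.
KCL at each unknown node (sum of currents leaving = 0; resistances in Ω):
  Node 1: (V_1 - 24)/12000 + (V_1 - 0)/91 + (V_1 - V_3)/51 = 0
  Node 3: (V_3 - V_1)/51 + (V_3 - 0)/62000 = 0
Collecting terms (coefficients in siemens):
  0.03068·V_1 - 0.01961·V_3 = 0.002
  0.01962·V_3 - 0.01961·V_1 = 0
Determinant D = (0.03068)(0.01962) - (-0.01961)(-0.01961) = 0.0002176
V_1 = [(0.002)(0.01962) - (-0.01961)(0)]/D = 0.1804 V
V_3 = [(0.03068)(0) - (0.002)(-0.01961)]/D = 0.1802 V
Part 1:
  Read off the nodal solution: V_1 = 0.1804 V
Part 2:
  I_R3 = (V_1 - V_3)/R3 = (0.1804 - 0.1802)/51 = 0.000002907 A
  Magnitude: I_R3 = 0.000002907 A
Part 3:
  I_R2 = (V_1 - V_2)/R2 = (0.1804 - 0)/91 = 0.001982 A
  P_R2 = I_R2² × R2 = (0.001982)² × 91 = 0.0003575 W
Part 4:
  Power in each resistor, P = (ΔV)²/R:
    P_R1 = (24 - 0.1804)²/12000 = 0.04728 W
    P_R2 = (0.1804 - 0)²/91 = 0.0003575 W
    P_R3 = (0.1804 - 0.1802)²/51 = 0.0000000004309 W
    P_R4 = (0 - 0.1802)²/62000 = 0.0000005239 W
  P_total = P_R1 + P_R2 + P_R3 + P_R4 = 0.04764 W

Final answers:
1. V_1 = 0.1804 V
2. I_R3 = 2.907e-06 A
3. P_R2 = 0.0003575 W
4. P_total = 0.04764 W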